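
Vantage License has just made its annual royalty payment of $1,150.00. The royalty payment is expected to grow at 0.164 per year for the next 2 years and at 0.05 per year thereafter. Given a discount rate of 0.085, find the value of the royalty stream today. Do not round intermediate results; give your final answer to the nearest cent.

D_1 = 1338.60000
D_2 = 1558.13040
Terminal value at year 2: TV = D_2×(1+g_2)/(r−g_2) = 1636.03692/0.035 = 46743.91200
P_0 = D_1/(1+r)^1 + D_2/(1+r)^2 + TV/(1+r)^2
    = 1233.73272 + 1323.56211 + 39706.86317 = 42264.15800

$42264.16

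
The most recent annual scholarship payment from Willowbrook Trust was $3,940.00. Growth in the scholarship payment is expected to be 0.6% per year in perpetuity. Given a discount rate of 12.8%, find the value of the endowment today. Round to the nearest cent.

D₁ = D₀ × (1 + g) = $3,940.00 × 1.006 = $3,963.6400
Growing perpetuity: P = D₁ / (r − g) = $3,963.6400 / (0.128 − 0.006) = $32,488.85

$32488.85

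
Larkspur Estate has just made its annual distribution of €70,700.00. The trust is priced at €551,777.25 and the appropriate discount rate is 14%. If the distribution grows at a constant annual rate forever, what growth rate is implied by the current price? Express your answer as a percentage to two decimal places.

P = D₀(1+g)/(r−g) ⇒ P(r−g) = D₀(1+g) ⇒ g(P+D₀) = P·r − D₀
g = (P·r − D₀)/(P + D₀) = (€551,777.25×0.14 − €70,700.00) / (€551,777.25 + €70,700.00) = 0.010521

1.05%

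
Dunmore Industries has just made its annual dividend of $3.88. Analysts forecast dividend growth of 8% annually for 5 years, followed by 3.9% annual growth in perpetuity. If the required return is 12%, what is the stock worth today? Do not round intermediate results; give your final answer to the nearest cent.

D_1 = 4.19040
D_2 = 4.52563
D_3 = 4.88768
D_4 = 5.27870
D_5 = 5.70099
Terminal value at year 5: TV = D_5×(1+g_2)/(r−g_2) = 5.92333/0.081 = 73.12755
P_0 = D_1/(1+r)^1 + D_2/(1+r)^2 + D_3/(1+r)^3 + D_4/(1+r)^4 + D_5/(1+r)^5 + TV/(1+r)^5
    = 3.74143 + 3.60781 + 3.47896 + 3.35471 + 3.23490 + 41.49454 = 58.91233

$58.91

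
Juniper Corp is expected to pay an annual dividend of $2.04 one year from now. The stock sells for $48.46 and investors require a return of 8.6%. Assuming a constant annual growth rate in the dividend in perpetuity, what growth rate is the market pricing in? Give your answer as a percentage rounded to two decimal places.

4.39%

P = D₁/(r−g) ⇒ g = r − D₁/P = 0.086 − $2.04/$48.46 = 0.043903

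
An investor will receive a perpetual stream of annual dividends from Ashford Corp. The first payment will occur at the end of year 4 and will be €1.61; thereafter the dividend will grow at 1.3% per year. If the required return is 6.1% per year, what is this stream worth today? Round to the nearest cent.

€28.08

Value at end of year 3: C₁ / (r − g) = €1.61 / (0.061 − 0.013) = €33.5417
Discount to today: PV = €33.5417 / (1 + 0.061)^3 = €33.5417 / 1.194390 = €28.08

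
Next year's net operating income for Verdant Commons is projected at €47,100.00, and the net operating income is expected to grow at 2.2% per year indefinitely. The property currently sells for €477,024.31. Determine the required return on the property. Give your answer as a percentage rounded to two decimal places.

12.07%

P = D₁/(r − g) ⇒ r = D₁/P + g = €47,100.0000/€477,024.31 + 0.022 = 0.098737 + 0.022 = 0.120737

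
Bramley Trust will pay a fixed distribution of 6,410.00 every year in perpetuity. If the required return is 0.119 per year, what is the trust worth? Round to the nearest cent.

Level perpetuity: PV = C / r = 6,410.00 / 0.119 = 53,865.55

53865.55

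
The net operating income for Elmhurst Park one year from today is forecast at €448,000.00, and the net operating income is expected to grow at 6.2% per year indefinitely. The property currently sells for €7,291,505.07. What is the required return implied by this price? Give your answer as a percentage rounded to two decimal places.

12.34%

P = D₁/(r − g) ⇒ r = D₁/P + g = €448,000.0000/€7,291,505.07 + 0.062 = 0.061441 + 0.062 = 0.123441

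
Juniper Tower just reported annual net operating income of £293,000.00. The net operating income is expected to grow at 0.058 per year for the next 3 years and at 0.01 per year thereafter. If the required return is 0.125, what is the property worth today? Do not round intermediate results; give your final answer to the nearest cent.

D_1 = 309994.00000
D_2 = 327973.65200
D_3 = 346996.12382
Terminal value at year 3: TV = D_3×(1+g_2)/(r−g_2) = 350466.08505/0.115 = 3047531.17438
P_0 = D_1/(1+r)^1 + D_2/(1+r)^2 + D_3/(1+r)^3 + TV/(1+r)^3
    = 275550.22222 + 259139.67565 + 243706.46830 + 2140378.54772 = 2918774.91390

£2918774.91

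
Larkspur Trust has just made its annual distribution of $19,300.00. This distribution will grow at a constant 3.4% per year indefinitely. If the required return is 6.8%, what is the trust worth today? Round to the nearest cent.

D₁ = D₀ × (1 + g) = $19,300.00 × 1.034 = $19,956.2000
Growing perpetuity: P = D₁ / (r − g) = $19,956.2000 / (0.068 − 0.034) = $586,947.06

$586947.06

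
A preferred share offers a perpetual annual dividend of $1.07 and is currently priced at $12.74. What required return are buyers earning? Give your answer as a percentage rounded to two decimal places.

8.40%

P = C/r ⇒ r = C/P = $1.07/$12.74 = 0.083987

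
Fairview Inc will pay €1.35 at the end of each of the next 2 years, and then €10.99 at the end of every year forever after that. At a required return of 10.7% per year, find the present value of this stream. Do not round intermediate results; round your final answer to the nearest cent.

PV of 2-year annuity: €1.35 × [1 − (1+0.107)^−2] / 0.107 = 2.32115
Perpetuity value at year 2: €10.99 / 0.107 = 102.71028
PV of perpetuity: 102.71028 / (1+0.107)^2 = 83.81441
Total PV = 2.32115 + 83.81441 = 86.13556

€86.14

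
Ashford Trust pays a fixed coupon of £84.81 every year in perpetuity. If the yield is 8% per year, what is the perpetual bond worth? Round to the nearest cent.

£1060.13

Level perpetuity: PV = C / r = £84.81 / 0.08 = £1,060.13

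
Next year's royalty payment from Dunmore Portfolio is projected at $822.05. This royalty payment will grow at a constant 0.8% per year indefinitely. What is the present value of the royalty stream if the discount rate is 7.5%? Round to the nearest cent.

Growing perpetuity: P = D₁ / (r − g) = $822.0500 / (0.075 − 0.008) = $12,269.40

$12269.40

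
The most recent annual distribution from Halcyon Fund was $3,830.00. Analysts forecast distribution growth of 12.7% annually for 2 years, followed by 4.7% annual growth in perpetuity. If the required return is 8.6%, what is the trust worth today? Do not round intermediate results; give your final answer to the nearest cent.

$118830.19

D_1 = 4316.41000
D_2 = 4864.59407
Terminal value at year 2: TV = D_2×(1+g_2)/(r−g_2) = 5093.22999/0.039 = 130595.64080
P_0 = D_1/(1+r)^1 + D_2/(1+r)^2 + TV/(1+r)^2
    = 3974.59484 + 4124.64861 + 110730.95110 = 118830.19455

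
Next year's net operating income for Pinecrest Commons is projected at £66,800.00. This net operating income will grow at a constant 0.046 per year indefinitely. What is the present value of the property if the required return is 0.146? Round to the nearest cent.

Growing perpetuity: P = D₁ / (r − g) = £66,800.0000 / (0.146 − 0.046) = £668,000.00

£668000.00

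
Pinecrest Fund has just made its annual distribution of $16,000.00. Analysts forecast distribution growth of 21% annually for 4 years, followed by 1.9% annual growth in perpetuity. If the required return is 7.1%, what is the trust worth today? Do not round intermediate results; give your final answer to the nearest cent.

$598467.82

D_1 = 19360.00000
D_2 = 23425.60000
D_3 = 28344.97600
D_4 = 34297.42096
Terminal value at year 4: TV = D_4×(1+g_2)/(r−g_2) = 34949.07196/0.052 = 672097.53766
P_0 = D_1/(1+r)^1 + D_2/(1+r)^2 + D_3/(1+r)^3 + D_4/(1+r)^4 + TV/(1+r)^4
    = 18076.56396 + 20422.63529 + 23073.19206 + 26067.75200 + 510827.67860 = 598467.82190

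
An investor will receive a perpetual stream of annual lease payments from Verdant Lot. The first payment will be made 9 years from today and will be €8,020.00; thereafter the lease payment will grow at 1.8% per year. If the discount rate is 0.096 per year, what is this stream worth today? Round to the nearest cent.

€49385.03

Value at end of year 8: C₁ / (r − g) = €8,020.00 / (0.096 − 0.018) = €102,820.5128
Discount to today: PV = €102,820.5128 / (1 + 0.096)^8 = €102,820.5128 / 2.082018 = €49,385.03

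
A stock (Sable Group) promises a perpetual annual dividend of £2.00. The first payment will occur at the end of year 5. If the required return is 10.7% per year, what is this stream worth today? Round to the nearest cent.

Value at end of year 4: C / r = £2.00 / 0.107 = £18.6916
Discount to today: PV = £18.6916 / (1 + 0.107)^4 = £18.6916 / 1.501725 = £12.45

£12.45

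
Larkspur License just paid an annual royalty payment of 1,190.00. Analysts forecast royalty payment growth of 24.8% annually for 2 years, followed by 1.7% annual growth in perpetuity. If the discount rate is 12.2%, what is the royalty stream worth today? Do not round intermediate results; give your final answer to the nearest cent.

17056.00

D_1 = 1485.12000
D_2 = 1853.42976
Terminal value at year 2: TV = D_2×(1+g_2)/(r−g_2) = 1884.93807/0.105 = 17951.79110
P_0 = D_1/(1+r)^1 + D_2/(1+r)^2 + TV/(1+r)^2
    = 1323.63636 + 1472.28002 + 14260.08362 = 17056.00000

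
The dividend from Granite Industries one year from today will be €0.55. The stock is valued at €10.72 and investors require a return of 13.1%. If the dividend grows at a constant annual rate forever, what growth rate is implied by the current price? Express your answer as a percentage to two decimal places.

P = D₁/(r−g) ⇒ g = r − D₁/P = 0.131 − €0.55/€10.72 = 0.079694

7.97%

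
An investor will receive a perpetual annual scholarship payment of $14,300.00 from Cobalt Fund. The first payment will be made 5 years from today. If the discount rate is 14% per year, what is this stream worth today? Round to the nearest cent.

$60476.77

Value at end of year 4: C / r = $14,300.00 / 0.14 = $102,142.8571
Discount to today: PV = $102,142.8571 / (1 + 0.14)^4 = $102,142.8571 / 1.688960 = $60,476.77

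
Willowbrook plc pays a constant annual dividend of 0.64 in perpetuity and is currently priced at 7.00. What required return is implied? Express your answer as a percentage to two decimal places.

9.14%

P = C/r ⇒ r = C/P = 0.64/7.00 = 0.091429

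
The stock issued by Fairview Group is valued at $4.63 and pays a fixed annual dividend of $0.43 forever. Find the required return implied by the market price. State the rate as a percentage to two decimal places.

9.29%

P = C/r ⇒ r = C/P = $0.43/$4.63 = 0.092873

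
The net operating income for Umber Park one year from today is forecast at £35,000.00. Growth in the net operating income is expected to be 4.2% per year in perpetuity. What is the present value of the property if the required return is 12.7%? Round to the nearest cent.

Growing perpetuity: P = D₁ / (r − g) = £35,000.0000 / (0.127 − 0.042) = £411,764.71

£411764.71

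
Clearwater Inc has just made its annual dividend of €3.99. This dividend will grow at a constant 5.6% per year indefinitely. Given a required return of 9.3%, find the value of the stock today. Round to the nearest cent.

D₁ = D₀ × (1 + g) = €3.99 × 1.056 = €4.2134
Growing perpetuity: P = D₁ / (r − g) = €4.2134 / (0.093 − 0.056) = €113.88

€113.88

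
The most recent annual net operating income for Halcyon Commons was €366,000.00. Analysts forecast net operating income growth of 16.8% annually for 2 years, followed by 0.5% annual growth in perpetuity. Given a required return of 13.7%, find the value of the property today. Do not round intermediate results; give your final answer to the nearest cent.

€3702822.42

D_1 = 427488.00000
D_2 = 499305.98400
Terminal value at year 2: TV = D_2×(1+g_2)/(r−g_2) = 501802.51392/0.132 = 3801534.19636
P_0 = D_1/(1+r)^1 + D_2/(1+r)^2 + TV/(1+r)^2
    = 375978.89182 + 386229.85545 + 2940613.67217 = 3702822.41945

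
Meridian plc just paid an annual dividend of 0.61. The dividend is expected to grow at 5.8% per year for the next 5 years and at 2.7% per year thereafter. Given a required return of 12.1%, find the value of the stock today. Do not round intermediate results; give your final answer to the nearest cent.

D_1 = 0.64538
D_2 = 0.68281
D_3 = 0.72242
D_4 = 0.76432
D_5 = 0.80865
Terminal value at year 5: TV = D_5×(1+g_2)/(r−g_2) = 0.83048/0.094 = 8.83488
P_0 = D_1/(1+r)^1 + D_2/(1+r)^2 + D_3/(1+r)^3 + D_4/(1+r)^4 + D_5/(1+r)^5 + TV/(1+r)^5
    = 0.57572 + 0.54336 + 0.51283 + 0.48401 + 0.45680 + 4.99083 = 7.56355

7.56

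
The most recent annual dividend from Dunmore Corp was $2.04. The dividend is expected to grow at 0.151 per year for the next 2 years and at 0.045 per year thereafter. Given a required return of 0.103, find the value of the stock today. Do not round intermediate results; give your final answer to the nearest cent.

D_1 = 2.34804
D_2 = 2.70259
Terminal value at year 2: TV = D_2×(1+g_2)/(r−g_2) = 2.82421/0.058 = 48.69329
P_0 = D_1/(1+r)^1 + D_2/(1+r)^2 + TV/(1+r)^2
    = 2.12878 + 2.22142 + 40.02378 = 44.37397

$44.37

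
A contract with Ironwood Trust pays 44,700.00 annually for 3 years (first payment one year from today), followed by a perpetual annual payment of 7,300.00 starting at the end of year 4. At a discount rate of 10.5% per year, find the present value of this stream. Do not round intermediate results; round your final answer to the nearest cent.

PV of 3-year annuity: 44,700.00 × [1 − (1+0.105)^−3] / 0.105 = 110191.01877
Perpetuity value at year 3: 7,300.00 / 0.105 = 69523.80952
PV of perpetuity: 69523.80952 / (1+0.105)^3 = 51528.40825
Total PV = 110191.01877 + 51528.40825 = 161719.42701

161719.43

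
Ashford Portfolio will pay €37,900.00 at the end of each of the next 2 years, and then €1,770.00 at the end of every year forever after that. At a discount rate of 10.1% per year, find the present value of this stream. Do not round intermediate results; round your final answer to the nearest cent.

PV of 2-year annuity: €37,900.00 × [1 − (1+0.101)^−2] / 0.101 = 65688.69354
Perpetuity value at year 2: €1,770.00 / 0.101 = 17524.75248
PV of perpetuity: 17524.75248 / (1+0.101)^2 = 14456.96916
Total PV = 65688.69354 + 14456.96916 = 80145.66270

€80145.66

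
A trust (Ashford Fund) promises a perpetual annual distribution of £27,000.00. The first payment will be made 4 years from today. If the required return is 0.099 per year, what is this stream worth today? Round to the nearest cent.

Value at end of year 3: C / r = £27,000.00 / 0.099 = £272,727.2727
Discount to today: PV = £272,727.2727 / (1 + 0.099)^3 = £272,727.2727 / 1.327373 = £205,463.88

£205463.88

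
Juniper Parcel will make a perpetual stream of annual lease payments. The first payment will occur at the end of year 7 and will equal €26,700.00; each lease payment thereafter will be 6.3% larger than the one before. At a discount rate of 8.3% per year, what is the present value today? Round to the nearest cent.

€827390.49

Value at end of year 6: C₁ / (r − g) = €26,700.00 / (0.083 − 0.063) = €1,335,000.0000
Discount to today: PV = €1,335,000.0000 / (1 + 0.083)^6 = €1,335,000.0000 / 1.613507 = €827,390.49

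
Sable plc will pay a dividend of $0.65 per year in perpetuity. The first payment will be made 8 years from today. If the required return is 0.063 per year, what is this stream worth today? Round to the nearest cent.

Value at end of year 7: C / r = $0.65 / 0.063 = $10.3175
Discount to today: PV = $10.3175 / (1 + 0.063)^7 = $10.3175 / 1.533673 = $6.73

$6.73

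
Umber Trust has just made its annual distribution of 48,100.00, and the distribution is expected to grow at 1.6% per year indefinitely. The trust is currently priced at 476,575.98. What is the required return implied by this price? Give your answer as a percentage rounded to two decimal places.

D₁ = 48,100.00 × 1.016 = 48,869.6000
P = D₁/(r − g) ⇒ r = D₁/P + g = 48,869.6000/476,575.98 + 0.016 = 0.102543 + 0.016 = 0.118543

11.85%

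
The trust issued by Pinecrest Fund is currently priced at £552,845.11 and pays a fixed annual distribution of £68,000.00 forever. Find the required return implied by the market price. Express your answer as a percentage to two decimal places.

P = C/r ⇒ r = C/P = £68,000.00/£552,845.11 = 0.123000

12.30%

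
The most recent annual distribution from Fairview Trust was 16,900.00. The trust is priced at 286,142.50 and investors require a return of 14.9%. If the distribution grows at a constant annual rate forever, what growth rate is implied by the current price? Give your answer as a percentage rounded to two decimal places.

8.49%

P = D₀(1+g)/(r−g) ⇒ P(r−g) = D₀(1+g) ⇒ g(P+D₀) = P·r − D₀
g = (P·r − D₀)/(P + D₀) = (286,142.50×0.149 − 16,900.00) / (286,142.50 + 16,900.00) = 0.084923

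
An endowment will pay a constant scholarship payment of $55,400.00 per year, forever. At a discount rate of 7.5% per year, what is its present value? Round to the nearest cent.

$738666.67

Level perpetuity: PV = C / r = $55,400.00 / 0.075 = $738,666.67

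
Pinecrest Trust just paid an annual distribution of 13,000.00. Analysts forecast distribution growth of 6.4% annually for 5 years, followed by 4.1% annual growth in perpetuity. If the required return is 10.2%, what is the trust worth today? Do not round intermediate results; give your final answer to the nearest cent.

244727.72

D_1 = 13832.00000
D_2 = 14717.24800
D_3 = 15659.15187
D_4 = 16661.33759
D_5 = 17727.66320
Terminal value at year 5: TV = D_5×(1+g_2)/(r−g_2) = 18454.49739/0.061 = 302532.74408
P_0 = D_1/(1+r)^1 + D_2/(1+r)^2 + D_3/(1+r)^3 + D_4/(1+r)^4 + D_5/(1+r)^5 + TV/(1+r)^5
    = 12551.72414 + 12118.90606 + 11701.01275 + 11297.52955 + 10907.95957 + 186150.58871 = 244727.72078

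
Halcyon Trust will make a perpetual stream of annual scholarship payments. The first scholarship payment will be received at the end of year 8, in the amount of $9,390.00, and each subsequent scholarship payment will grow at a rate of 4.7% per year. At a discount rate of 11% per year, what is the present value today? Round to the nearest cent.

$71790.04

Value at end of year 7: C₁ / (r − g) = $9,390.00 / (0.11 − 0.047) = $149,047.6190
Discount to today: PV = $149,047.6190 / (1 + 0.11)^7 = $149,047.6190 / 2.076160 = $71,790.04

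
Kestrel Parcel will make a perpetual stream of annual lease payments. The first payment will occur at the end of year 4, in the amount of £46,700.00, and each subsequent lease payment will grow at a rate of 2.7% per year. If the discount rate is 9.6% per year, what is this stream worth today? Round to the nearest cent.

Value at end of year 3: C₁ / (r − g) = £46,700.00 / (0.096 − 0.027) = £676,811.5942
Discount to today: PV = £676,811.5942 / (1 + 0.096)^3 = £676,811.5942 / 1.316533 = £514,086.41

£514086.41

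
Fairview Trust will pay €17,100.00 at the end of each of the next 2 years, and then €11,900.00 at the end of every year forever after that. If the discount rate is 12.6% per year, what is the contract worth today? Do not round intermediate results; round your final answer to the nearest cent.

€103163.91

PV of 2-year annuity: €17,100.00 × [1 − (1+0.126)^−2] / 0.126 = 28673.62423
Perpetuity value at year 2: €11,900.00 / 0.126 = 94444.44444
PV of perpetuity: 94444.44444 / (1+0.126)^2 = 74490.28489
Total PV = 28673.62423 + 74490.28489 = 103163.90912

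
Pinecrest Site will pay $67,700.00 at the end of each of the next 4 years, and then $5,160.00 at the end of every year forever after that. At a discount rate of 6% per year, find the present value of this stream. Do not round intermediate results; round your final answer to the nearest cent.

PV of 4-year annuity: $67,700.00 × [1 − (1+0.06)^−4] / 0.06 = 234587.64998
Perpetuity value at year 4: $5,160.00 / 0.06 = 86000.00000
PV of perpetuity: 86000.00000 / (1+0.06)^4 = 68120.05504
Total PV = 234587.64998 + 68120.05504 = 302707.70502

$302707.71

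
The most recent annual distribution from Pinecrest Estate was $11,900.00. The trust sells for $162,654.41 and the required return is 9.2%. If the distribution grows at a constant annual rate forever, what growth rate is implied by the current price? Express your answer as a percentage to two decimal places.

P = D₀(1+g)/(r−g) ⇒ P(r−g) = D₀(1+g) ⇒ g(P+D₀) = P·r − D₀
g = (P·r − D₀)/(P + D₀) = ($162,654.41×0.092 − $11,900.00) / ($162,654.41 + $11,900.00) = 0.017554

1.76%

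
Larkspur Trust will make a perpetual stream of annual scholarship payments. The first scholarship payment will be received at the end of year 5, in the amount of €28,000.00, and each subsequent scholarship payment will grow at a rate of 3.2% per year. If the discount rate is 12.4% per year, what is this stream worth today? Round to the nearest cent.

€190679.92

Value at end of year 4: C₁ / (r − g) = €28,000.00 / (0.124 − 0.032) = €304,347.8261
Discount to today: PV = €304,347.8261 / (1 + 0.124)^4 = €304,347.8261 / 1.596119 = €190,679.92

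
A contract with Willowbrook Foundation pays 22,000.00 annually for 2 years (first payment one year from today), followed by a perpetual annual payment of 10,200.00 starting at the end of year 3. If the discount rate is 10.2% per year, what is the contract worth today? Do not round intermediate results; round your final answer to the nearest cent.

PV of 2-year annuity: 22,000.00 × [1 − (1+0.102)^−2] / 0.102 = 38079.58472
Perpetuity value at year 2: 10,200.00 / 0.102 = 100000.00000
PV of perpetuity: 100000.00000 / (1+0.102)^2 = 82344.91981
Total PV = 38079.58472 + 82344.91981 = 120424.50453

120424.50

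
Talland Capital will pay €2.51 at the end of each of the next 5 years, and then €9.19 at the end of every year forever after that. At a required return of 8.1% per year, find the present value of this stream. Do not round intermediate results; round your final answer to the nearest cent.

€86.86

PV of 5-year annuity: €2.51 × [1 − (1+0.081)^−5] / 0.081 = 9.99534
Perpetuity value at year 5: €9.19 / 0.081 = 113.45679
PV of perpetuity: 113.45679 / (1+0.081)^5 = 76.86029
Total PV = 9.99534 + 76.86029 = 86.85563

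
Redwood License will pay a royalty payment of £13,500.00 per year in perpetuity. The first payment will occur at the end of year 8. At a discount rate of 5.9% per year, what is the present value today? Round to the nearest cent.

Value at end of year 7: C / r = £13,500.00 / 0.059 = £228,813.5593
Discount to today: PV = £228,813.5593 / (1 + 0.059)^7 = £228,813.5593 / 1.493729 = £153,182.81

£153182.81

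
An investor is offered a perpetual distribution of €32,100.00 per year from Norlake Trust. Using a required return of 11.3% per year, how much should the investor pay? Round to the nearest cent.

€284070.80

Level perpetuity: PV = C / r = €32,100.00 / 0.113 = €284,070.80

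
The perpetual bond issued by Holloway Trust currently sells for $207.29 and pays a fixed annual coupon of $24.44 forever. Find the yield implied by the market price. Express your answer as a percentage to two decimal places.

P = C/r ⇒ r = C/P = $24.44/$207.29 = 0.117902

11.79%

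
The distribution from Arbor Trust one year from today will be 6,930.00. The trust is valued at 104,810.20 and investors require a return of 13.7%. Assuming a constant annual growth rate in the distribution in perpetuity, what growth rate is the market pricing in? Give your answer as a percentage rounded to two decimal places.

P = D₁/(r−g) ⇒ g = r − D₁/P = 0.137 − 6,930.00/104,810.20 = 0.070880

7.09%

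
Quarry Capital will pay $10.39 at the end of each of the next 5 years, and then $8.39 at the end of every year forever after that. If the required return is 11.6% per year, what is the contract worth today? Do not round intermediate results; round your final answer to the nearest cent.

$79.61

PV of 5-year annuity: $10.39 × [1 − (1+0.116)^−5] / 0.116 = 37.82775
Perpetuity value at year 5: $8.39 / 0.116 = 72.32759
PV of perpetuity: 72.32759 / (1+0.116)^5 = 41.78140
Total PV = 37.82775 + 41.78140 = 79.60916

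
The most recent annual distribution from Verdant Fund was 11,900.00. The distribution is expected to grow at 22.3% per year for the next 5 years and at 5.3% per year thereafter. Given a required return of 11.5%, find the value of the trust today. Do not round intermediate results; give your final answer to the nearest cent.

D_1 = 14553.70000
D_2 = 17799.17510
D_3 = 21768.39115
D_4 = 26622.74237
D_5 = 32559.61392
Terminal value at year 5: TV = D_5×(1+g_2)/(r−g_2) = 34285.27346/0.062 = 552988.28162
P_0 = D_1/(1+r)^1 + D_2/(1+r)^2 + D_3/(1+r)^3 + D_4/(1+r)^4 + D_5/(1+r)^5 + TV/(1+r)^5
    = 13052.64574 + 14316.93788 + 15703.69061 + 17224.76558 + 18893.17336 + 320879.21856 = 400070.43174

400070.43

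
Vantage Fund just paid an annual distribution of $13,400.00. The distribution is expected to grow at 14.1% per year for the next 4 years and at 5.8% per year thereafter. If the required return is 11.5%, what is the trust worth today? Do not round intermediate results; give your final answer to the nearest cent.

$329544.59

D_1 = 15289.40000
D_2 = 17445.20540
D_3 = 19904.97936
D_4 = 22711.58145
Terminal value at year 4: TV = D_4×(1+g_2)/(r−g_2) = 24028.85318/0.057 = 421558.82764
P_0 = D_1/(1+r)^1 + D_2/(1+r)^2 + D_3/(1+r)^3 + D_4/(1+r)^4 + TV/(1+r)^4
    = 13712.46637 + 14032.21895 + 14359.42764 + 14694.26631 + 272746.20626 = 329544.58553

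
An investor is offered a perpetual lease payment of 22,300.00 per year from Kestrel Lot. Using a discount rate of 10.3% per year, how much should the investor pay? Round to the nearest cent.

216504.85

Level perpetuity: PV = C / r = 22,300.00 / 0.103 = 216,504.85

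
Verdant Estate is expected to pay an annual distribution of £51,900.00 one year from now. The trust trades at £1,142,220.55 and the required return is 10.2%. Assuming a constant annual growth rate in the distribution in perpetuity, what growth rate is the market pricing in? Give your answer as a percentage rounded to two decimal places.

P = D₁/(r−g) ⇒ g = r − D₁/P = 0.102 − £51,900.00/£1,142,220.55 = 0.056562

5.66%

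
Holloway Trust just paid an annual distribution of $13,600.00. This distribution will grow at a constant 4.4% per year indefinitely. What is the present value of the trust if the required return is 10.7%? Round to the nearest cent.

$225371.43

D₁ = D₀ × (1 + g) = $13,600.00 × 1.044 = $14,198.4000
Growing perpetuity: P = D₁ / (r − g) = $14,198.4000 / (0.107 − 0.044) = $225,371.43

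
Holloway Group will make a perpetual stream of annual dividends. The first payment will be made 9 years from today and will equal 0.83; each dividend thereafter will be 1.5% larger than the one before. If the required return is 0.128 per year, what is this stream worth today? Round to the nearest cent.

Value at end of year 8: C₁ / (r − g) = 0.83 / (0.128 − 0.015) = 7.3451
Discount to today: PV = 7.3451 / (1 + 0.128)^8 = 7.3451 / 2.621035 = 2.80

2.80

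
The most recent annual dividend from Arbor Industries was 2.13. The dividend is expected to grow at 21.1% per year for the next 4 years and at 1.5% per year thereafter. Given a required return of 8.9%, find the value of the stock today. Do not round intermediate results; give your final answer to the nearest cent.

D_1 = 2.57943
D_2 = 3.12369
D_3 = 3.78279
D_4 = 4.58096
Terminal value at year 4: TV = D_4×(1+g_2)/(r−g_2) = 4.64967/0.074 = 62.83339
P_0 = D_1/(1+r)^1 + D_2/(1+r)^2 + D_3/(1+r)^3 + D_4/(1+r)^4 + TV/(1+r)^4
    = 2.36862 + 2.63398 + 2.92906 + 3.25720 + 44.67648 = 55.86535

55.87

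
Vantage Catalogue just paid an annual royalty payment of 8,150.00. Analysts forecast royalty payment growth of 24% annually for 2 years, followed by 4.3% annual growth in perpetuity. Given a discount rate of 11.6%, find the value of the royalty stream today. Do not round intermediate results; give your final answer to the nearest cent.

162875.95

D_1 = 10106.00000
D_2 = 12531.44000
Terminal value at year 2: TV = D_2×(1+g_2)/(r−g_2) = 13070.29192/0.073 = 179045.09479
P_0 = D_1/(1+r)^1 + D_2/(1+r)^2 + TV/(1+r)^2
    = 9055.55556 + 10061.72840 + 143758.66734 = 162875.95129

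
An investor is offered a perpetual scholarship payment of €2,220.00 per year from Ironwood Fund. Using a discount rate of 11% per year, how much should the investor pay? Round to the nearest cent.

€20181.82

Level perpetuity: PV = C / r = €2,220.00 / 0.11 = €20,181.82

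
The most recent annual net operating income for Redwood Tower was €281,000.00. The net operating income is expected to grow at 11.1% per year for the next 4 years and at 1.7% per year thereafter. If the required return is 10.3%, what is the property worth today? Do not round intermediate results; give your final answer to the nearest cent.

D_1 = 312191.00000
D_2 = 346844.20100
D_3 = 385343.90731
D_4 = 428117.08102
Terminal value at year 4: TV = D_4×(1+g_2)/(r−g_2) = 435395.07140/0.086 = 5062733.38837
P_0 = D_1/(1+r)^1 + D_2/(1+r)^2 + D_3/(1+r)^3 + D_4/(1+r)^4 + TV/(1+r)^4
    = 283038.07797 + 285090.93801 + 287158.68733 + 289241.43393 + 3420448.11986 = 4564977.25711

€4564977.26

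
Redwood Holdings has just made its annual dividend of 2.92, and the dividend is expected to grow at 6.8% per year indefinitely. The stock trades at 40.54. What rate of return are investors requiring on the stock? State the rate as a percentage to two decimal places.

14.49%

D₁ = 2.92 × 1.068 = 3.1186
P = D₁/(r − g) ⇒ r = D₁/P + g = 3.1186/40.54 + 0.068 = 0.076926 + 0.068 = 0.144926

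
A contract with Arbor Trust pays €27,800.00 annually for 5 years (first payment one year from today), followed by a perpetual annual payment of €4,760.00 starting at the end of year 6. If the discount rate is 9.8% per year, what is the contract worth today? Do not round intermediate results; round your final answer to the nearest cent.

€136359.24

PV of 5-year annuity: €27,800.00 × [1 − (1+0.098)^−5] / 0.098 = 105924.52933
Perpetuity value at year 5: €4,760.00 / 0.098 = 48571.42857
PV of perpetuity: 48571.42857 / (1+0.098)^5 = 30434.71060
Total PV = 105924.52933 + 30434.71060 = 136359.23993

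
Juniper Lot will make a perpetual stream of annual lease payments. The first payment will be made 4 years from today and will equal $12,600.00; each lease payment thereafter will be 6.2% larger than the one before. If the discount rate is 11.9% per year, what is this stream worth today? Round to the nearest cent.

Value at end of year 3: C₁ / (r − g) = $12,600.00 / (0.119 − 0.062) = $221,052.6316
Discount to today: PV = $221,052.6316 / (1 + 0.119)^3 = $221,052.6316 / 1.401168 = $157,763.10

$157763.10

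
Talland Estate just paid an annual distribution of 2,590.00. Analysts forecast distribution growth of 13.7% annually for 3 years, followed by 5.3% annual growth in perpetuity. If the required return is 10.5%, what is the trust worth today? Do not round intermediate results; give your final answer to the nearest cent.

65366.03

D_1 = 2944.83000
D_2 = 3348.27171
D_3 = 3806.98493
Terminal value at year 3: TV = D_3×(1+g_2)/(r−g_2) = 4008.75514/0.052 = 77091.44492
P_0 = D_1/(1+r)^1 + D_2/(1+r)^2 + D_3/(1+r)^3 + TV/(1+r)^3
    = 2665.00452 + 2742.18113 + 2821.59271 + 57137.25231 = 65366.03067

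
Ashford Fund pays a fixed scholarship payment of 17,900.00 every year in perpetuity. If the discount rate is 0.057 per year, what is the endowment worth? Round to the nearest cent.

Level perpetuity: PV = C / r = 17,900.00 / 0.057 = 314,035.09

314035.09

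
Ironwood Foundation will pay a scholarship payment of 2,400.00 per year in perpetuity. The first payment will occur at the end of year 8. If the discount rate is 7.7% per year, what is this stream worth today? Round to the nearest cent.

18544.31

Value at end of year 7: C / r = 2,400.00 / 0.077 = 31,168.8312
Discount to today: PV = 31,168.8312 / (1 + 0.077)^7 = 31,168.8312 / 1.680776 = 18,544.31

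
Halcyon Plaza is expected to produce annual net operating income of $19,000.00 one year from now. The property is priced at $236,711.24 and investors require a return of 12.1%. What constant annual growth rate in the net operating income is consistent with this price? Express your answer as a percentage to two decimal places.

4.07%

P = D₁/(r−g) ⇒ g = r − D₁/P = 0.121 − $19,000.00/$236,711.24 = 0.040733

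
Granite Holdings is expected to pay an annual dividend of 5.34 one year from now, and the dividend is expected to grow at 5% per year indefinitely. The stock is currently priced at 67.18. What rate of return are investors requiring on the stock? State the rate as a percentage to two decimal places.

P = D₁/(r − g) ⇒ r = D₁/P + g = 5.3400/67.18 + 0.05 = 0.079488 + 0.05 = 0.129488

12.95%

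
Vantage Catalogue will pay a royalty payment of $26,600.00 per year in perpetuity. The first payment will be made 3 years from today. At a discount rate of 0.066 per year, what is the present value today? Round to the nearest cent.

Value at end of year 2: C / r = $26,600.00 / 0.066 = $403,030.3030
Discount to today: PV = $403,030.3030 / (1 + 0.066)^2 = $403,030.3030 / 1.136356 = $354,669.05

$354669.05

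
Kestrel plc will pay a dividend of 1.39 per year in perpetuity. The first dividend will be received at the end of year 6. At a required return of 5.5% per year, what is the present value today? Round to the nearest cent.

19.34

Value at end of year 5: C / r = 1.39 / 0.055 = 25.2727
Discount to today: PV = 25.2727 / (1 + 0.055)^5 = 25.2727 / 1.306960 = 19.34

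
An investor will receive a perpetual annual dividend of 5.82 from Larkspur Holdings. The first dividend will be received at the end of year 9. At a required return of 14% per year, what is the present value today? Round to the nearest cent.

Value at end of year 8: C / r = 5.82 / 0.14 = 41.5714
Discount to today: PV = 41.5714 / (1 + 0.14)^8 = 41.5714 / 2.852586 = 14.57

14.57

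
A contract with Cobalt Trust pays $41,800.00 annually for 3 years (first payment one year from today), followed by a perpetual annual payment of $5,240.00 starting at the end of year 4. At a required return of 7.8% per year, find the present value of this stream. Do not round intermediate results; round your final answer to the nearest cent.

PV of 3-year annuity: $41,800.00 × [1 − (1+0.078)^−3] / 0.078 = 108112.58928
Perpetuity value at year 3: $5,240.00 / 0.078 = 67179.48718
PV of perpetuity: 67179.48718 / (1+0.078)^3 = 53626.61714
Total PV = 108112.58928 + 53626.61714 = 161739.20642

$161739.21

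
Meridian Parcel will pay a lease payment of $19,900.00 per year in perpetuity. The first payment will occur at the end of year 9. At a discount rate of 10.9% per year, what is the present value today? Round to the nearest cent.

$79794.73

Value at end of year 8: C / r = $19,900.00 / 0.109 = $182,568.8073
Discount to today: PV = $182,568.8073 / (1 + 0.109)^8 = $182,568.8073 / 2.287981 = $79,794.73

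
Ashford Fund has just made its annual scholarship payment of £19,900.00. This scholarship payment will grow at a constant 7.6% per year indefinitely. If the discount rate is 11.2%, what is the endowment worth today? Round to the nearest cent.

D₁ = D₀ × (1 + g) = £19,900.00 × 1.076 = £21,412.4000
Growing perpetuity: P = D₁ / (r − g) = £21,412.4000 / (0.112 − 0.076) = £594,788.89

£594788.89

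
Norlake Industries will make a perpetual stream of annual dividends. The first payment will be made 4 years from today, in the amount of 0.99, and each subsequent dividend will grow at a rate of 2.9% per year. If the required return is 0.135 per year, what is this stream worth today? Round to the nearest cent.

Value at end of year 3: C₁ / (r − g) = 0.99 / (0.135 − 0.029) = 9.3396
Discount to today: PV = 9.3396 / (1 + 0.135)^3 = 9.3396 / 1.462135 = 6.39

6.39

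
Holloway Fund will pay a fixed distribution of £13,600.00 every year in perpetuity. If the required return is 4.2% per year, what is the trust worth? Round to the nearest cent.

£323809.52

Level perpetuity: PV = C / r = £13,600.00 / 0.042 = £323,809.52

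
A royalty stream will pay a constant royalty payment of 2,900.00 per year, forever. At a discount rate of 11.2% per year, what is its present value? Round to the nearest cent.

25892.86

Level perpetuity: PV = C / r = 2,900.00 / 0.112 = 25,892.86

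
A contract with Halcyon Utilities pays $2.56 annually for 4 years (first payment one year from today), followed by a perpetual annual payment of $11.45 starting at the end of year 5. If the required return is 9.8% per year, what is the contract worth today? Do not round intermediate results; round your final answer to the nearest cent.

PV of 4-year annuity: $2.56 × [1 − (1+0.098)^−4] / 0.098 = 8.15011
Perpetuity value at year 4: $11.45 / 0.098 = 116.83673
PV of perpetuity: 116.83673 / (1+0.098)^4 = 80.38408
Total PV = 8.15011 + 80.38408 = 88.53419

$88.53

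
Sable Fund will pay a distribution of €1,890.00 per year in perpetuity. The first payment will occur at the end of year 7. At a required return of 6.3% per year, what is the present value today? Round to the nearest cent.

€20793.22

Value at end of year 6: C / r = €1,890.00 / 0.063 = €30,000.0000
Discount to today: PV = €30,000.0000 / (1 + 0.063)^6 = €30,000.0000 / 1.442778 = €20,793.22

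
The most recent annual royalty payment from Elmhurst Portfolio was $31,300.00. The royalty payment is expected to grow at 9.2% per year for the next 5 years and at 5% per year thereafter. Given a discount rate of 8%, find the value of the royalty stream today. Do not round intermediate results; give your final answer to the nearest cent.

D_1 = 34179.60000
D_2 = 37324.12320
D_3 = 40757.94253
D_4 = 44507.67325
D_5 = 48602.37919
Terminal value at year 5: TV = D_5×(1+g_2)/(r−g_2) = 51032.49815/0.03 = 1701083.27152
P_0 = D_1/(1+r)^1 + D_2/(1+r)^2 + D_3/(1+r)^3 + D_4/(1+r)^4 + D_5/(1+r)^5 + TV/(1+r)^5
    = 31647.77778 + 31999.41975 + 32354.96886 + 32714.46852 + 33077.96261 + 1157728.69135 = 1319523.28887

$1319523.29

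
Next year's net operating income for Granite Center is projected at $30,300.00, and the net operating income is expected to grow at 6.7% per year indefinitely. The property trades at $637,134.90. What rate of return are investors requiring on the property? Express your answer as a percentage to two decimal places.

11.46%

P = D₁/(r − g) ⇒ r = D₁/P + g = $30,300.0000/$637,134.90 + 0.067 = 0.047557 + 0.067 = 0.114557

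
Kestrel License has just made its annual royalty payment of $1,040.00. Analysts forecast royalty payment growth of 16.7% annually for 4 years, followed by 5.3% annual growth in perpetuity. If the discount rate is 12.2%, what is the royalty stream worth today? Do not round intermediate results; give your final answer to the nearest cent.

D_1 = 1213.68000
D_2 = 1416.36456
D_3 = 1652.89744
D_4 = 1928.93131
Terminal value at year 4: TV = D_4×(1+g_2)/(r−g_2) = 2031.16467/0.069 = 29437.16919
P_0 = D_1/(1+r)^1 + D_2/(1+r)^2 + D_3/(1+r)^3 + D_4/(1+r)^4 + TV/(1+r)^4
    = 1081.71123 + 1125.09537 + 1170.21952 + 1217.15345 + 18574.82010 = 23168.99967

$23169.00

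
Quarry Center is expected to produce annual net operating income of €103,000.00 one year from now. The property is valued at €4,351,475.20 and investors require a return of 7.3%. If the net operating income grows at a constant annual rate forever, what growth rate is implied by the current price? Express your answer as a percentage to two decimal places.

4.93%

P = D₁/(r−g) ⇒ g = r − D₁/P = 0.073 − €103,000.00/€4,351,475.20 = 0.049330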